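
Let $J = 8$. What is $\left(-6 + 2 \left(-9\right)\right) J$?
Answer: $-192$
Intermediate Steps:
$\left(-6 + 2 \left(-9\right)\right) J = \left(-6 + 2 \left(-9\right)\right) 8 = \left(-6 - 18\right) 8 = \left(-24\right) 8 = -192$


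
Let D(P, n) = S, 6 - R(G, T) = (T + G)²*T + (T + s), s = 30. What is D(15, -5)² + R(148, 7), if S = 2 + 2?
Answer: -168190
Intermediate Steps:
S = 4
R(G, T) = -24 - T - T*(G + T)² (R(G, T) = 6 - ((T + G)²*T + (T + 30)) = 6 - ((G + T)²*T + (30 + T)) = 6 - (T*(G + T)² + (30 + T)) = 6 - (30 + T + T*(G + T)²) = 6 + (-30 - T - T*(G + T)²) = -24 - T - T*(G + T)²)
D(P, n) = 4
D(15, -5)² + R(148, 7) = 4² + (-24 - 1*7 - 1*7*(148 + 7)²) = 16 + (-24 - 7 - 1*7*155²) = 16 + (-24 - 7 - 1*7*24025) = 16 + (-24 - 7 - 168175) = 16 - 168206 = -168190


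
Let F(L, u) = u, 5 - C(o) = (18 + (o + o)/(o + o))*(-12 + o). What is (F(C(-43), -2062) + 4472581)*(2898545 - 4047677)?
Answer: -5137216439508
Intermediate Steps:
C(o) = 233 - 19*o (C(o) = 5 - (18 + (o + o)/(o + o))*(-12 + o) = 5 - (18 + (2*o)/((2*o)))*(-12 + o) = 5 - (18 + (2*o)*(1/(2*o)))*(-12 + o) = 5 - (18 + 1)*(-12 + o) = 5 - 19*(-12 + o) = 5 - (-228 + 19*o) = 5 + (228 - 19*o) = 233 - 19*o)
(F(C(-43), -2062) + 4472581)*(2898545 - 4047677) = (-2062 + 4472581)*(2898545 - 4047677) = 4470519*(-1149132) = -5137216439508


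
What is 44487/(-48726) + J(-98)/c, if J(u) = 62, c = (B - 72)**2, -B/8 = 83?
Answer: -669316915/733185536 ≈ -0.91289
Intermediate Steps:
B = -664 (B = -8*83 = -664)
c = 541696 (c = (-664 - 72)**2 = (-736)**2 = 541696)
44487/(-48726) + J(-98)/c = 44487/(-48726) + 62/541696 = 44487*(-1/48726) + 62*(1/541696) = -4943/5414 + 31/270848 = -669316915/733185536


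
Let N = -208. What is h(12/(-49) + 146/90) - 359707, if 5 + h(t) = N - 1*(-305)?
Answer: -359615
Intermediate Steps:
h(t) = 92 (h(t) = -5 + (-208 - 1*(-305)) = -5 + (-208 + 305) = -5 + 97 = 92)
h(12/(-49) + 146/90) - 359707 = 92 - 359707 = -359615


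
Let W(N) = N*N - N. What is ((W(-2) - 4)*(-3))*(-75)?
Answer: 450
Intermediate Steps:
W(N) = N**2 - N
((W(-2) - 4)*(-3))*(-75) = ((-2*(-1 - 2) - 4)*(-3))*(-75) = ((-2*(-3) - 4)*(-3))*(-75) = ((6 - 4)*(-3))*(-75) = (2*(-3))*(-75) = -6*(-75) = 450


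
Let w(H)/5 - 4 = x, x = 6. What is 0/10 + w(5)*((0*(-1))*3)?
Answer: 0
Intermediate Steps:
w(H) = 50 (w(H) = 20 + 5*6 = 20 + 30 = 50)
0/10 + w(5)*((0*(-1))*3) = 0/10 + 50*((0*(-1))*3) = 0*(1/10) + 50*(0*3) = 0 + 50*0 = 0 + 0 = 0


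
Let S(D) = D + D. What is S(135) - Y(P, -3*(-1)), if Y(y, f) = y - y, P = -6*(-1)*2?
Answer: 270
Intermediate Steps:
P = 12 (P = 6*2 = 12)
S(D) = 2*D
Y(y, f) = 0
S(135) - Y(P, -3*(-1)) = 2*135 - 1*0 = 270 + 0 = 270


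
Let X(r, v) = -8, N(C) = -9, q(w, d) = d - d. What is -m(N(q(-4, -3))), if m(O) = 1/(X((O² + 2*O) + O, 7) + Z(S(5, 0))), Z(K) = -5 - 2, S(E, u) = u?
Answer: 1/15 ≈ 0.066667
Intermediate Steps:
q(w, d) = 0
Z(K) = -7
m(O) = -1/15 (m(O) = 1/(-8 - 7) = 1/(-15) = -1/15)
-m(N(q(-4, -3))) = -1*(-1/15) = 1/15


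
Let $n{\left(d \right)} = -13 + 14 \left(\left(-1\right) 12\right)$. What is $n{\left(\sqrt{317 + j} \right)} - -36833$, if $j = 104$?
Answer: $36652$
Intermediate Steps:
$n{\left(d \right)} = -181$ ($n{\left(d \right)} = -13 + 14 \left(-12\right) = -13 - 168 = -181$)
$n{\left(\sqrt{317 + j} \right)} - -36833 = -181 - -36833 = -181 + 36833 = 36652$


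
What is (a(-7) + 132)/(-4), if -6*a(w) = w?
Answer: -799/24 ≈ -33.292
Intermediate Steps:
a(w) = -w/6
(a(-7) + 132)/(-4) = (-⅙*(-7) + 132)/(-4) = -(7/6 + 132)/4 = -¼*799/6 = -799/24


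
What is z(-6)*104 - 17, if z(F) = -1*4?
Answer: -433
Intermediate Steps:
z(F) = -4
z(-6)*104 - 17 = -4*104 - 17 = -416 - 17 = -433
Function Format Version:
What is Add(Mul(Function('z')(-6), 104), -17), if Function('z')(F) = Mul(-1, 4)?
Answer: -433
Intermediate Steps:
Function('z')(F) = -4
Add(Mul(Function('z')(-6), 104), -17) = Add(Mul(-4, 104), -17) = Add(-416, -17) = -433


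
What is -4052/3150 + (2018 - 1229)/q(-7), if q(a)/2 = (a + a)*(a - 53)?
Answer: -20581/25200 ≈ -0.81671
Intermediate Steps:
q(a) = 4*a*(-53 + a) (q(a) = 2*((a + a)*(a - 53)) = 2*((2*a)*(-53 + a)) = 2*(2*a*(-53 + a)) = 4*a*(-53 + a))
-4052/3150 + (2018 - 1229)/q(-7) = -4052/3150 + (2018 - 1229)/((4*(-7)*(-53 - 7))) = -4052*1/3150 + 789/((4*(-7)*(-60))) = -2026/1575 + 789/1680 = -2026/1575 + 789*(1/1680) = -2026/1575 + 263/560 = -20581/25200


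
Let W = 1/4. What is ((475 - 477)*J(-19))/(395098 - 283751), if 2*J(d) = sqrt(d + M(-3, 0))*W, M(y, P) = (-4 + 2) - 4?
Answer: -5*I/445388 ≈ -1.1226e-5*I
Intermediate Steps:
W = 1/4 ≈ 0.25000
M(y, P) = -6 (M(y, P) = -2 - 4 = -6)
J(d) = sqrt(-6 + d)/8 (J(d) = (sqrt(d - 6)*(1/4))/2 = (sqrt(-6 + d)*(1/4))/2 = (sqrt(-6 + d)/4)/2 = sqrt(-6 + d)/8)
((475 - 477)*J(-19))/(395098 - 283751) = ((475 - 477)*(sqrt(-6 - 19)/8))/(395098 - 283751) = -sqrt(-25)/4/111347 = -5*I/4*(1/111347) = -5*I/445388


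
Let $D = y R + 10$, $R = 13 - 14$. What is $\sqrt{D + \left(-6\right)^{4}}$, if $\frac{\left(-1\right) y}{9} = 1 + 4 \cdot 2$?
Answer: $\sqrt{1387} \approx 37.242$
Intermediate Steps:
$R = -1$ ($R = 13 - 14 = -1$)
$y = -81$ ($y = - 9 \left(1 + 4 \cdot 2\right) = - 9 \left(1 + 8\right) = \left(-9\right) 9 = -81$)
$D = 91$ ($D = \left(-81\right) \left(-1\right) + 10 = 81 + 10 = 91$)
$\sqrt{D + \left(-6\right)^{4}} = \sqrt{91 + \left(-6\right)^{4}} = \sqrt{91 + 1296} = \sqrt{1387}$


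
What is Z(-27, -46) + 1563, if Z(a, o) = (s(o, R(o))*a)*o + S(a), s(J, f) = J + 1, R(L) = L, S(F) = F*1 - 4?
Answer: -54358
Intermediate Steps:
S(F) = -4 + F (S(F) = F - 4 = -4 + F)
s(J, f) = 1 + J
Z(a, o) = -4 + a + a*o*(1 + o) (Z(a, o) = ((1 + o)*a)*o + (-4 + a) = (a*(1 + o))*o + (-4 + a) = a*o*(1 + o) + (-4 + a) = -4 + a + a*o*(1 + o))
Z(-27, -46) + 1563 = (-4 - 27 - 27*(-46)*(1 - 46)) + 1563 = (-4 - 27 - 27*(-46)*(-45)) + 1563 = (-4 - 27 - 55890) + 1563 = -55921 + 1563 = -54358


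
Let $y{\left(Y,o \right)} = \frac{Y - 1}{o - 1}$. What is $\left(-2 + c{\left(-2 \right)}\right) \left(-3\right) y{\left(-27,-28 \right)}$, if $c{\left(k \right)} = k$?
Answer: $\frac{336}{29} \approx 11.586$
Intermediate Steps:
$y{\left(Y,o \right)} = \frac{-1 + Y}{-1 + o}$
$\left(-2 + c{\left(-2 \right)}\right) \left(-3\right) y{\left(-27,-28 \right)} = \left(-2 - 2\right) \left(-3\right) \frac{-1 - 27}{-1 - 28} = \left(-4\right) \left(-3\right) \frac{1}{-29} \left(-28\right) = 12 \left(\left(- \frac{1}{29}\right) \left(-28\right)\right) = 12 \cdot \frac{28}{29} = \frac{336}{29}$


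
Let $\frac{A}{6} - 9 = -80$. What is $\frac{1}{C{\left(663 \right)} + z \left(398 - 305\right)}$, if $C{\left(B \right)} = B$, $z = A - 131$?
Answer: $- \frac{1}{51138} \approx -1.9555 \cdot 10^{-5}$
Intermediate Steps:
$A = -426$ ($A = 54 + 6 \left(-80\right) = 54 - 480 = -426$)
$z = -557$ ($z = -426 - 131 = -557$)
$\frac{1}{C{\left(663 \right)} + z \left(398 - 305\right)} = \frac{1}{663 - 557 \left(398 - 305\right)} = \frac{1}{663 - 51801} = \frac{1}{-51138} = - \frac{1}{51138}$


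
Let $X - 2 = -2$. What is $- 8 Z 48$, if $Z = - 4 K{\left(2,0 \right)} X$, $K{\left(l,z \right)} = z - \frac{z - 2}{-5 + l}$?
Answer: $0$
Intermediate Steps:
$X = 0$ ($X = 2 - 2 = 0$)
$K{\left(l,z \right)} = z - \frac{-2 + z}{-5 + l}$
$Z = 0$ ($Z = - 4 \frac{2 - 0 + 2 \cdot 0}{-5 + 2} \cdot 0 = - 4 \frac{2 + 0 + 0}{-3} \cdot 0 = - 4 \left(\left(- \frac{1}{3}\right) 2\right) 0 = \left(-4\right) \left(- \frac{2}{3}\right) 0 = \frac{8}{3} \cdot 0 = 0$)
$- 8 Z 48 = \left(-8\right) 0 \cdot 48 = 0 \cdot 48 = 0$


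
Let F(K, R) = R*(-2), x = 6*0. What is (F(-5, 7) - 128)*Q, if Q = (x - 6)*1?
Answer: 852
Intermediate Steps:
x = 0
Q = -6 (Q = (0 - 6)*1 = -6*1 = -6)
F(K, R) = -2*R
(F(-5, 7) - 128)*Q = (-2*7 - 128)*(-6) = (-14 - 128)*(-6) = -142*(-6) = 852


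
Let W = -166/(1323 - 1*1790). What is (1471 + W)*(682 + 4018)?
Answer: 3229478100/467 ≈ 6.9154e+6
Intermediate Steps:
W = 166/467 (W = -166/(1323 - 1790) = -166/(-467) = -166*(-1/467) = 166/467 ≈ 0.35546)
(1471 + W)*(682 + 4018) = (1471 + 166/467)*(682 + 4018) = (687123/467)*4700 = 3229478100/467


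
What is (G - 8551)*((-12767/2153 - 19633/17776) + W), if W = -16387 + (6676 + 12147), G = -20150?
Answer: -2668065434346267/38271728 ≈ -6.9714e+7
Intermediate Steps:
W = 2436 (W = -16387 + 18823 = 2436)
(G - 8551)*((-12767/2153 - 19633/17776) + W) = (-20150 - 8551)*((-12767/2153 - 19633/17776) + 2436) = -28701*((-12767*1/2153 - 19633*1/17776) + 2436) = -28701*((-12767/2153 - 19633/17776) + 2436) = -28701*(-269216041/38271728 + 2436) = -28701*92960713367/38271728 = -2668065434346267/38271728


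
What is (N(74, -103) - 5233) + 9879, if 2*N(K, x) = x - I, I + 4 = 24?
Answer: 9169/2 ≈ 4584.5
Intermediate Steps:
I = 20 (I = -4 + 24 = 20)
N(K, x) = -10 + x/2 (N(K, x) = (x - 1*20)/2 = (x - 20)/2 = (-20 + x)/2 = -10 + x/2)
(N(74, -103) - 5233) + 9879 = ((-10 + (1/2)*(-103)) - 5233) + 9879 = ((-10 - 103/2) - 5233) + 9879 = (-123/2 - 5233) + 9879 = -10589/2 + 9879 = 9169/2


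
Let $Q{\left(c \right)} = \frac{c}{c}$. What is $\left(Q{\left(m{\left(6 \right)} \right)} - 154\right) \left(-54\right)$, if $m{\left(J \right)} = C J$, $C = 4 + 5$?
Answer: $8262$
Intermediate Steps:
$C = 9$
$m{\left(J \right)} = 9 J$
$Q{\left(c \right)} = 1$
$\left(Q{\left(m{\left(6 \right)} \right)} - 154\right) \left(-54\right) = \left(1 - 154\right) \left(-54\right) = \left(-153\right) \left(-54\right) = 8262$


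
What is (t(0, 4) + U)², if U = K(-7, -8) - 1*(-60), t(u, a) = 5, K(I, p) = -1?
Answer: 4096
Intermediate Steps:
U = 59 (U = -1 - 1*(-60) = -1 + 60 = 59)
(t(0, 4) + U)² = (5 + 59)² = 64² = 4096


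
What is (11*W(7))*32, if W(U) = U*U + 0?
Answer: 17248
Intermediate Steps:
W(U) = U² (W(U) = U² + 0 = U²)
(11*W(7))*32 = (11*7²)*32 = (11*49)*32 = 539*32 = 17248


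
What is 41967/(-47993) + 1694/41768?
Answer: -835788757/1002285812 ≈ -0.83388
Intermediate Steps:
41967/(-47993) + 1694/41768 = 41967*(-1/47993) + 1694*(1/41768) = -41967/47993 + 847/20884 = -835788757/1002285812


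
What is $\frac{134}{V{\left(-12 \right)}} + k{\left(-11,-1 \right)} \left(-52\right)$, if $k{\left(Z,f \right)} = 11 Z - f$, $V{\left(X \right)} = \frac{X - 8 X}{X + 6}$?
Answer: $\frac{43613}{7} \approx 6230.4$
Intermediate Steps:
$V{\left(X \right)} = - \frac{7 X}{6 + X}$ ($V{\left(X \right)} = \frac{\left(-7\right) X}{6 + X} = - \frac{7 X}{6 + X}$)
$k{\left(Z,f \right)} = - f + 11 Z$
$\frac{134}{V{\left(-12 \right)}} + k{\left(-11,-1 \right)} \left(-52\right) = \frac{134}{\left(-7\right) \left(-12\right) \frac{1}{6 - 12}} + \left(\left(-1\right) \left(-1\right) + 11 \left(-11\right)\right) \left(-52\right) = \frac{134}{\left(-7\right) \left(-12\right) \frac{1}{-6}} + \left(1 - 121\right) \left(-52\right) = \frac{134}{\left(-7\right) \left(-12\right) \left(- \frac{1}{6}\right)} - -6240 = \frac{134}{-14} + 6240 = 134 \left(- \frac{1}{14}\right) + 6240 = - \frac{67}{7} + 6240 = \frac{43613}{7}$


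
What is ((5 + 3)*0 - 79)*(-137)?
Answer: 10823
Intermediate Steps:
((5 + 3)*0 - 79)*(-137) = (8*0 - 79)*(-137) = (0 - 79)*(-137) = -79*(-137) = 10823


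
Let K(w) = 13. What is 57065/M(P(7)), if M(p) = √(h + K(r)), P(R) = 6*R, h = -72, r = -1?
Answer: -57065*I*√59/59 ≈ -7429.2*I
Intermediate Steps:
M(p) = I*√59 (M(p) = √(-72 + 13) = √(-59) = I*√59)
57065/M(P(7)) = 57065/((I*√59)) = 57065*(-I*√59/59) = -57065*I*√59/59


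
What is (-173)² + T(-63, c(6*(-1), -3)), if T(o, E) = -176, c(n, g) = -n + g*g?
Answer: 29753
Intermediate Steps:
c(n, g) = g² - n (c(n, g) = -n + g² = g² - n)
(-173)² + T(-63, c(6*(-1), -3)) = (-173)² - 176 = 29929 - 176 = 29753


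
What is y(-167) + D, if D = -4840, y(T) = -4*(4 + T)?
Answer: -4188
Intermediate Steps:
y(T) = -16 - 4*T
y(-167) + D = (-16 - 4*(-167)) - 4840 = (-16 + 668) - 4840 = 652 - 4840 = -4188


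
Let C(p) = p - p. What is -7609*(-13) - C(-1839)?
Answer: 98917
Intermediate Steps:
C(p) = 0
-7609*(-13) - C(-1839) = -7609*(-13) - 1*0 = 98917 + 0 = 98917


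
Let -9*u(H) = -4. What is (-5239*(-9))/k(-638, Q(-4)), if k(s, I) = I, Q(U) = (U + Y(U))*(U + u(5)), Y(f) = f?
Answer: 424359/256 ≈ 1657.7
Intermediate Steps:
u(H) = 4/9 (u(H) = -⅑*(-4) = 4/9)
Q(U) = 2*U*(4/9 + U) (Q(U) = (U + U)*(U + 4/9) = (2*U)*(4/9 + U) = 2*U*(4/9 + U))
(-5239*(-9))/k(-638, Q(-4)) = (-5239*(-9))/(((2/9)*(-4)*(4 + 9*(-4)))) = 47151/(((2/9)*(-4)*(4 - 36))) = 47151/(((2/9)*(-4)*(-32))) = 47151/(256/9) = 47151*(9/256) = 424359/256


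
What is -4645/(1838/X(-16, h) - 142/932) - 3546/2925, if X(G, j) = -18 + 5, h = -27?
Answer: 8807480436/278665075 ≈ 31.606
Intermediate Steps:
X(G, j) = -13
-4645/(1838/X(-16, h) - 142/932) - 3546/2925 = -4645/(1838/(-13) - 142/932) - 3546/2925 = -4645/(1838*(-1/13) - 142*1/932) - 3546*1/2925 = -4645/(-1838/13 - 71/466) - 394/325 = -4645/(-857431/6058) - 394/325 = -4645*(-6058/857431) - 394/325 = 28139410/857431 - 394/325 = 8807480436/278665075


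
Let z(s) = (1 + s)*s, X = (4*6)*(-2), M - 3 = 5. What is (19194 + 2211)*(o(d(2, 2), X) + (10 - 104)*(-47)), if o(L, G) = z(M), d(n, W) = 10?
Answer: 96108450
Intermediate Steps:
M = 8 (M = 3 + 5 = 8)
X = -48 (X = 24*(-2) = -48)
z(s) = s*(1 + s)
o(L, G) = 72 (o(L, G) = 8*(1 + 8) = 8*9 = 72)
(19194 + 2211)*(o(d(2, 2), X) + (10 - 104)*(-47)) = (19194 + 2211)*(72 + (10 - 104)*(-47)) = 21405*(72 - 94*(-47)) = 21405*(72 + 4418) = 21405*4490 = 96108450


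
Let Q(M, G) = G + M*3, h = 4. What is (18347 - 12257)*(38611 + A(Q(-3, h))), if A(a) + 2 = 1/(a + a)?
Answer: 235128201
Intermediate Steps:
Q(M, G) = G + 3*M
A(a) = -2 + 1/(2*a) (A(a) = -2 + 1/(a + a) = -2 + 1/(2*a))
(18347 - 12257)*(38611 + A(Q(-3, h))) = (18347 - 12257)*(38611 + (-2 + 1/(2*(4 + 3*(-3))))) = 6090*(38611 + (-2 + 1/(2*(4 - 9)))) = 6090*(38611 + (-2 + (1/2)/(-5))) = 6090*(38611 + (-2 + (1/2)*(-1/5))) = 6090*(38611 + (-2 - 1/10)) = 6090*(38611 - 21/10) = 6090*(386089/10) = 235128201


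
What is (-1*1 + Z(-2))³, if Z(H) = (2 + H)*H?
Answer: -1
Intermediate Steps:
Z(H) = H*(2 + H)
(-1*1 + Z(-2))³ = (-1*1 - 2*(2 - 2))³ = (-1 - 2*0)³ = (-1 + 0)³ = (-1)³ = -1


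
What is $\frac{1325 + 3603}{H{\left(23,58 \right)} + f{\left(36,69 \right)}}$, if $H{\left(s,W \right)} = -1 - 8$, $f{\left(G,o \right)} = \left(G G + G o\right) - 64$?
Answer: $\frac{448}{337} \approx 1.3294$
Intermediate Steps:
$f{\left(G,o \right)} = -64 + G^{2} + G o$ ($f{\left(G,o \right)} = \left(G^{2} + G o\right) - 64 = -64 + G^{2} + G o$)
$H{\left(s,W \right)} = -9$ ($H{\left(s,W \right)} = -1 - 8 = -9$)
$\frac{1325 + 3603}{H{\left(23,58 \right)} + f{\left(36,69 \right)}} = \frac{1325 + 3603}{-9 + \left(-64 + 36^{2} + 36 \cdot 69\right)} = \frac{4928}{-9 + \left(-64 + 1296 + 2484\right)} = \frac{4928}{-9 + 3716} = \frac{4928}{3707} = 4928 \cdot \frac{1}{3707} = \frac{448}{337}$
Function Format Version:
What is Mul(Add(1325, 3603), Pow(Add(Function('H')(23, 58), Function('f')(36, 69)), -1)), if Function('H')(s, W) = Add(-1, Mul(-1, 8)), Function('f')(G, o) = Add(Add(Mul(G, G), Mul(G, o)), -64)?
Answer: Rational(448, 337) ≈ 1.3294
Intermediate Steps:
Function('f')(G, o) = Add(-64, Pow(G, 2), Mul(G, o)) (Function('f')(G, o) = Add(Add(Pow(G, 2), Mul(G, o)), -64) = Add(-64, Pow(G, 2), Mul(G, o)))
Function('H')(s, W) = -9 (Function('H')(s, W) = Add(-1, -8) = -9)
Mul(Add(1325, 3603), Pow(Add(Function('H')(23, 58), Function('f')(36, 69)), -1)) = Mul(Add(1325, 3603), Pow(Add(-9, Add(-64, Pow(36, 2), Mul(36, 69))), -1)) = Mul(4928, Pow(Add(-9, Add(-64, 1296, 2484)), -1)) = Mul(4928, Pow(Add(-9, 3716), -1)) = Mul(4928, Pow(3707, -1)) = Mul(4928, Rational(1, 3707)) = Rational(448, 337)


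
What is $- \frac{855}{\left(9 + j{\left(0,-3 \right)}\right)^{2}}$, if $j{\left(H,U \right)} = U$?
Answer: $- \frac{95}{4} \approx -23.75$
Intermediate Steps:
$- \frac{855}{\left(9 + j{\left(0,-3 \right)}\right)^{2}} = - \frac{855}{\left(9 - 3\right)^{2}} = - \frac{855}{6^{2}} = - \frac{855}{36} = \left(-855\right) \frac{1}{36} = - \frac{95}{4}$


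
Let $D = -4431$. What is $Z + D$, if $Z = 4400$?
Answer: $-31$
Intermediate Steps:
$Z + D = 4400 - 4431 = -31$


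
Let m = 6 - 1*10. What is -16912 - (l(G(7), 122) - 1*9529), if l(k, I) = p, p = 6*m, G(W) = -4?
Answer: -7359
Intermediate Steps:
m = -4 (m = 6 - 10 = -4)
p = -24 (p = 6*(-4) = -24)
l(k, I) = -24
-16912 - (l(G(7), 122) - 1*9529) = -16912 - (-24 - 1*9529) = -16912 - (-24 - 9529) = -16912 - 1*(-9553) = -16912 + 9553 = -7359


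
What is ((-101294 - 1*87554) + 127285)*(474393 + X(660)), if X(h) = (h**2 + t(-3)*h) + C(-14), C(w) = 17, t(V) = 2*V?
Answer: -55779156150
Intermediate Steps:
X(h) = 17 + h**2 - 6*h (X(h) = (h**2 + (2*(-3))*h) + 17 = (h**2 - 6*h) + 17 = 17 + h**2 - 6*h)
((-101294 - 1*87554) + 127285)*(474393 + X(660)) = ((-101294 - 1*87554) + 127285)*(474393 + (17 + 660**2 - 6*660)) = ((-101294 - 87554) + 127285)*(474393 + (17 + 435600 - 3960)) = (-188848 + 127285)*(474393 + 431657) = -61563*906050 = -55779156150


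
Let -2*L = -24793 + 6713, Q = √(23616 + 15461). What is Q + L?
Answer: 9040 + √39077 ≈ 9237.7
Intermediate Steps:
Q = √39077 ≈ 197.68
L = 9040 (L = -(-24793 + 6713)/2 = -½*(-18080) = 9040)
Q + L = √39077 + 9040 = 9040 + √39077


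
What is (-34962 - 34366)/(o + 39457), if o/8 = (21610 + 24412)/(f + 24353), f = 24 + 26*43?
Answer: -1767517360/1006324391 ≈ -1.7564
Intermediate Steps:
f = 1142 (f = 24 + 1118 = 1142)
o = 368176/25495 (o = 8*((21610 + 24412)/(1142 + 24353)) = 8*(46022/25495) = 368176/25495 ≈ 14.441)
(-34962 - 34366)/(o + 39457) = (-34962 - 34366)/(368176/25495 + 39457) = -69328/1006324391/25495 = -69328*25495/1006324391 = -1767517360/1006324391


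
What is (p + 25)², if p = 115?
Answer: 19600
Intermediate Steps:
(p + 25)² = (115 + 25)² = 140² = 19600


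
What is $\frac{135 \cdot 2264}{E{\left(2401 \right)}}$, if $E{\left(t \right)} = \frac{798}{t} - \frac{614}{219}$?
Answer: $- \frac{5739689970}{46409} \approx -1.2368 \cdot 10^{5}$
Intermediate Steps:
$E{\left(t \right)} = - \frac{614}{219} + \frac{798}{t}$ ($E{\left(t \right)} = \frac{798}{t} - \frac{614}{219} = - \frac{614}{219} + \frac{798}{t}$)
$\frac{135 \cdot 2264}{E{\left(2401 \right)}} = \frac{135 \cdot 2264}{- \frac{614}{219} + \frac{798}{2401}} = \frac{305640}{- \frac{614}{219} + 798 \cdot \frac{1}{2401}} = \frac{305640}{- \frac{614}{219} + \frac{114}{343}} = \frac{305640}{- \frac{185636}{75117}} = 305640 \left(- \frac{75117}{185636}\right) = - \frac{5739689970}{46409}$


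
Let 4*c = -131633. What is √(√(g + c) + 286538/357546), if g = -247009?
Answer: √(2090826852 + 1304481042*I*√1119669)/51078 ≈ 16.277 + 16.252*I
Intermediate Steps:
c = -131633/4 (c = (¼)*(-131633) = -131633/4 ≈ -32908.)
√(√(g + c) + 286538/357546) = √(√(-247009 - 131633/4) + 286538/357546) = √(√(-1119669/4) + 286538*(1/357546)) = √(I*√1119669/2 + 20467/25539) = √(20467/25539 + I*√1119669/2)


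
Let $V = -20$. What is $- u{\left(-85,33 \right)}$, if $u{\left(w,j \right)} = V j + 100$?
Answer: $560$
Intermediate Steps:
$u{\left(w,j \right)} = 100 - 20 j$ ($u{\left(w,j \right)} = - 20 j + 100 = 100 - 20 j$)
$- u{\left(-85,33 \right)} = - (100 - 660) = \left(-1\right) \left(-560\right) = 560$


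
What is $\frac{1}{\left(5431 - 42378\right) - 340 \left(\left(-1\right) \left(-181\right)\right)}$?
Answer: $- \frac{1}{98487} \approx -1.0154 \cdot 10^{-5}$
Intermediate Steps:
$\frac{1}{\left(5431 - 42378\right) - 340 \left(\left(-1\right) \left(-181\right)\right)} = \frac{1}{-36947 - 61540} = \frac{1}{-98487} = - \frac{1}{98487}$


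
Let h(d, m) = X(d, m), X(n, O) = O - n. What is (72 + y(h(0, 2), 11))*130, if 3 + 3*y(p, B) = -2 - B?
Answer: 26000/3 ≈ 8666.7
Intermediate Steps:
h(d, m) = m - d
y(p, B) = -5/3 - B/3 (y(p, B) = -1 + (-2 - B)/3 = -1 + (-⅔ - B/3) = -5/3 - B/3)
(72 + y(h(0, 2), 11))*130 = (72 + (-5/3 - ⅓*11))*130 = (72 + (-5/3 - 11/3))*130 = (72 - 16/3)*130 = (200/3)*130 = 26000/3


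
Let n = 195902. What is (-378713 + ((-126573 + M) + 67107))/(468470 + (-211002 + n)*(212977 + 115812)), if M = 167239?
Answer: 27094/496424543 ≈ 5.4578e-5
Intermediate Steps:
(-378713 + ((-126573 + M) + 67107))/(468470 + (-211002 + n)*(212977 + 115812)) = (-378713 + ((-126573 + 167239) + 67107))/(468470 + (-211002 + 195902)*(212977 + 115812)) = (-378713 + (40666 + 67107))/(468470 - 15100*328789) = (-378713 + 107773)/(468470 - 4964713900) = -270940/(-4964245430) = -270940*(-1/4964245430) = 27094/496424543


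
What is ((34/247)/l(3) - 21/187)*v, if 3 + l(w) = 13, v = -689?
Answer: 1206068/17765 ≈ 67.890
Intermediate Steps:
l(w) = 10 (l(w) = -3 + 13 = 10)
((34/247)/l(3) - 21/187)*v = ((34/247)/10 - 21/187)*(-689) = ((34*(1/247))*(1/10) - 21*1/187)*(-689) = ((34/247)*(1/10) - 21/187)*(-689) = (17/1235 - 21/187)*(-689) = -22756/230945*(-689) = 1206068/17765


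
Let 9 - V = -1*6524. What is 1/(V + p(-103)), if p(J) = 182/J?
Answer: 103/672717 ≈ 0.00015311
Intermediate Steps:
V = 6533 (V = 9 - (-1)*6524 = 9 - 1*(-6524) = 9 + 6524 = 6533)
1/(V + p(-103)) = 1/(6533 + 182/(-103)) = 1/(6533 + 182*(-1/103)) = 1/(6533 - 182/103) = 1/(672717/103) = 103/672717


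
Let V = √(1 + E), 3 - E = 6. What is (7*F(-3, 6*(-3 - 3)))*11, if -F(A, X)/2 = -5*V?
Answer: 770*I*√2 ≈ 1088.9*I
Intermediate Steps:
E = -3 (E = 3 - 1*6 = 3 - 6 = -3)
V = I*√2 (V = √(1 - 3) = √(-2) = I*√2 ≈ 1.4142*I)
F(A, X) = 10*I*√2 (F(A, X) = -(-10)*I*√2 = 10*I*√2)
(7*F(-3, 6*(-3 - 3)))*11 = (7*(10*I*√2))*11 = (70*I*√2)*11 = 770*I*√2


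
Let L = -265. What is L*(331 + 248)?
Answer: -153435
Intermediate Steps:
L*(331 + 248) = -265*(331 + 248) = -265*579 = -153435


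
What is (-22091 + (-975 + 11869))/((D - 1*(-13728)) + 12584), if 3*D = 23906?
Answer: -33591/102842 ≈ -0.32663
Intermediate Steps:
D = 23906/3 (D = (⅓)*23906 = 23906/3 ≈ 7968.7)
(-22091 + (-975 + 11869))/((D - 1*(-13728)) + 12584) = (-22091 + (-975 + 11869))/((23906/3 - 1*(-13728)) + 12584) = (-22091 + 10894)/((23906/3 + 13728) + 12584) = -11197/(65090/3 + 12584) = -11197/102842/3 = -11197*3/102842 = -33591/102842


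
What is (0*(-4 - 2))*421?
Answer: 0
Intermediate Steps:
(0*(-4 - 2))*421 = (0*(-6))*421 = 0*421 = 0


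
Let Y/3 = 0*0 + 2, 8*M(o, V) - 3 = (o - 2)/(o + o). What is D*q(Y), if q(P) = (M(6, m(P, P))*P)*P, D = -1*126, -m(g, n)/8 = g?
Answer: -1890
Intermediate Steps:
m(g, n) = -8*g
M(o, V) = 3/8 + (-2 + o)/(16*o) (M(o, V) = 3/8 + ((o - 2)/(o + o))/8 = 3/8 + ((-2 + o)/((2*o)))/8 = 3/8 + ((-2 + o)*(1/(2*o)))/8 = 3/8 + ((-2 + o)/(2*o))/8 = 3/8 + (-2 + o)/(16*o))
D = -126
Y = 6 (Y = 3*(0*0 + 2) = 3*(0 + 2) = 3*2 = 6)
q(P) = 5*P**2/12 (q(P) = (((1/16)*(-2 + 7*6)/6)*P)*P = (((1/16)*(1/6)*(-2 + 42))*P)*P = (((1/16)*(1/6)*40)*P)*P = (5*P/12)*P = 5*P**2/12)
D*q(Y) = -105*6**2/2 = -105*36/2 = -126*15 = -1890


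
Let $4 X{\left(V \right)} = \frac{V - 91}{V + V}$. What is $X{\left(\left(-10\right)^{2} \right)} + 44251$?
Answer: $\frac{35400809}{800} \approx 44251.0$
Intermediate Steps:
$X{\left(V \right)} = \frac{-91 + V}{8 V}$ ($X{\left(V \right)} = \frac{\left(V - 91\right) \frac{1}{V + V}}{4} = \frac{\left(-91 + V\right) \frac{1}{2 V}}{4} = \frac{\frac{1}{2} \frac{1}{V} \left(-91 + V\right)}{4} = \frac{-91 + V}{8 V}$)
$X{\left(\left(-10\right)^{2} \right)} + 44251 = \frac{-91 + \left(-10\right)^{2}}{8 \left(-10\right)^{2}} + 44251 = \frac{-91 + 100}{8 \cdot 100} + 44251 = \frac{1}{8} \cdot \frac{1}{100} \cdot 9 + 44251 = \frac{9}{800} + 44251 = \frac{35400809}{800}$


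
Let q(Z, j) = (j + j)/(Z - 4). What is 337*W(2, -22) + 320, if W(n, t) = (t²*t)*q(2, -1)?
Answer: -3588056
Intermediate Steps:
q(Z, j) = 2*j/(-4 + Z) (q(Z, j) = (2*j)/(-4 + Z) = 2*j/(-4 + Z))
W(n, t) = t³ (W(n, t) = (t²*t)*(2*(-1)/(-4 + 2)) = t³*(2*(-1)/(-2)) = t³*(2*(-1)*(-½)) = t³*1 = t³)
337*W(2, -22) + 320 = 337*(-22)³ + 320 = 337*(-10648) + 320 = -3588376 + 320 = -3588056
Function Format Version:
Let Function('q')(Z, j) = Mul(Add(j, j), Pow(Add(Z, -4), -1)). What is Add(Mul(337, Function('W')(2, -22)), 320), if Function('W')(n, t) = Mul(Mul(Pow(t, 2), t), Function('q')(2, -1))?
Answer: -3588056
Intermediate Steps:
Function('q')(Z, j) = Mul(2, j, Pow(Add(-4, Z), -1)) (Function('q')(Z, j) = Mul(Mul(2, j), Pow(Add(-4, Z), -1)) = Mul(2, j, Pow(Add(-4, Z), -1)))
Function('W')(n, t) = Pow(t, 3) (Function('W')(n, t) = Mul(Mul(Pow(t, 2), t), Mul(2, -1, Pow(Add(-4, 2), -1))) = Mul(Pow(t, 3), Mul(2, -1, Pow(-2, -1))) = Mul(Pow(t, 3), Mul(2, -1, Rational(-1, 2))) = Mul(Pow(t, 3), 1) = Pow(t, 3))
Add(Mul(337, Function('W')(2, -22)), 320) = Add(Mul(337, Pow(-22, 3)), 320) = Add(Mul(337, -10648), 320) = Add(-3588376, 320) = -3588056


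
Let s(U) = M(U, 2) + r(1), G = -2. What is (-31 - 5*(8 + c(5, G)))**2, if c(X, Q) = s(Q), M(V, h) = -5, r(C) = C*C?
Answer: 2601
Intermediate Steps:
r(C) = C**2
s(U) = -4 (s(U) = -5 + 1**2 = -5 + 1 = -4)
c(X, Q) = -4
(-31 - 5*(8 + c(5, G)))**2 = (-31 - 5*(8 - 4))**2 = (-31 - 5*4)**2 = (-31 - 20)**2 = (-51)**2 = 2601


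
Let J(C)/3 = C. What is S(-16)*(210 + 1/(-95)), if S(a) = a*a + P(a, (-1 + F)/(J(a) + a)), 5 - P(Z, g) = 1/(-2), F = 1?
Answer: 10433327/190 ≈ 54912.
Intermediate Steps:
J(C) = 3*C
P(Z, g) = 11/2 (P(Z, g) = 5 - 1/(-2) = 5 - 1*(-½) = 5 + ½ = 11/2)
S(a) = 11/2 + a² (S(a) = a*a + 11/2 = a² + 11/2 = 11/2 + a²)
S(-16)*(210 + 1/(-95)) = (11/2 + (-16)²)*(210 + 1/(-95)) = (11/2 + 256)*(210 - 1/95) = (523/2)*(19949/95) = 10433327/190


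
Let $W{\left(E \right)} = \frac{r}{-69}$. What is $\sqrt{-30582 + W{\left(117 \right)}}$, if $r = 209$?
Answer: $\frac{i \sqrt{145615323}}{69} \approx 174.89 i$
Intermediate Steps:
$W{\left(E \right)} = - \frac{209}{69}$ ($W{\left(E \right)} = \frac{209}{-69} = 209 \left(- \frac{1}{69}\right) = - \frac{209}{69}$)
$\sqrt{-30582 + W{\left(117 \right)}} = \sqrt{-30582 - \frac{209}{69}} = \sqrt{- \frac{2110367}{69}} = \frac{i \sqrt{145615323}}{69}$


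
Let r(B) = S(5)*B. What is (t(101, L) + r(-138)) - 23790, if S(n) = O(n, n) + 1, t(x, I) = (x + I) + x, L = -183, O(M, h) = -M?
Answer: -23219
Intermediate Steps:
t(x, I) = I + 2*x (t(x, I) = (I + x) + x = I + 2*x)
S(n) = 1 - n (S(n) = -n + 1 = 1 - n)
r(B) = -4*B (r(B) = (1 - 1*5)*B = (1 - 5)*B = -4*B)
(t(101, L) + r(-138)) - 23790 = ((-183 + 2*101) - 4*(-138)) - 23790 = ((-183 + 202) + 552) - 23790 = (19 + 552) - 23790 = 571 - 23790 = -23219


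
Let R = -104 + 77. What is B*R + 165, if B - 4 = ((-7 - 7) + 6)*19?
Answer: 4161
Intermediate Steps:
R = -27
B = -148 (B = 4 + ((-7 - 7) + 6)*19 = 4 + (-14 + 6)*19 = 4 - 8*19 = 4 - 152 = -148)
B*R + 165 = -148*(-27) + 165 = 3996 + 165 = 4161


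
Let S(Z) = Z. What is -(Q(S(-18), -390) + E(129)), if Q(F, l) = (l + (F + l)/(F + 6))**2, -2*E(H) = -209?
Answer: -253681/2 ≈ -1.2684e+5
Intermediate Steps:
E(H) = 209/2 (E(H) = -1/2*(-209) = 209/2)
Q(F, l) = (l + (F + l)/(6 + F))**2
-(Q(S(-18), -390) + E(129)) = -((-18 + 7*(-390) - 18*(-390))**2/(6 - 18)**2 + 209/2) = -((-18 - 2730 + 7020)**2/(-12)**2 + 209/2) = -((1/144)*4272**2 + 209/2) = -((1/144)*18249984 + 209/2) = -(126736 + 209/2) = -1*253681/2 = -253681/2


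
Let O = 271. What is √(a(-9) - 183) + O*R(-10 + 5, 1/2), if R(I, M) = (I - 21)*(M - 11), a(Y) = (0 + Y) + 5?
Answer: 73983 + I*√187 ≈ 73983.0 + 13.675*I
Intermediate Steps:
a(Y) = 5 + Y (a(Y) = Y + 5 = 5 + Y)
R(I, M) = (-21 + I)*(-11 + M)
√(a(-9) - 183) + O*R(-10 + 5, 1/2) = √((5 - 9) - 183) + 271*(231 - 21/2 - 11*(-10 + 5) + (-10 + 5)/2) = √(-4 - 183) + 271*(231 - 21*½ - 11*(-5) - 5*½) = √(-187) + 271*(231 - 21/2 + 55 - 5/2) = I*√187 + 271*273 = I*√187 + 73983 = 73983 + I*√187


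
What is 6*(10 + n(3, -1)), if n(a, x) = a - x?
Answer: 84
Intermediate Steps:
6*(10 + n(3, -1)) = 6*(10 + (3 - 1*(-1))) = 6*(10 + (3 + 1)) = 6*(10 + 4) = 6*14 = 84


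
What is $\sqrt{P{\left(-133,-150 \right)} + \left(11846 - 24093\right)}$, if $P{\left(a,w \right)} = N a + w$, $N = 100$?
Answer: $i \sqrt{25697} \approx 160.3 i$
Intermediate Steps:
$P{\left(a,w \right)} = w + 100 a$ ($P{\left(a,w \right)} = 100 a + w = w + 100 a$)
$\sqrt{P{\left(-133,-150 \right)} + \left(11846 - 24093\right)} = \sqrt{\left(-150 + 100 \left(-133\right)\right) + \left(11846 - 24093\right)} = \sqrt{\left(-150 - 13300\right) - 12247} = \sqrt{-13450 - 12247} = \sqrt{-25697} = i \sqrt{25697}$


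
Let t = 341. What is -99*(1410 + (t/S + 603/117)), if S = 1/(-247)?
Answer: 106578846/13 ≈ 8.1984e+6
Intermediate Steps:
S = -1/247 ≈ -0.0040486
-99*(1410 + (t/S + 603/117)) = -99*(1410 + (341/(-1/247) + 603/117)) = -99*(1410 + (341*(-247) + 603*(1/117))) = -99*(1410 + (-84227 + 67/13)) = -99*(1410 - 1094884/13) = -99*(-1076554/13) = 106578846/13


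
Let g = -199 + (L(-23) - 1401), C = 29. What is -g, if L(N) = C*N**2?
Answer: -13741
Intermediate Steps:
L(N) = 29*N**2
g = 13741 (g = -199 + (29*(-23)**2 - 1401) = -199 + (29*529 - 1401) = -199 + (15341 - 1401) = -199 + 13940 = 13741)
-g = -1*13741 = -13741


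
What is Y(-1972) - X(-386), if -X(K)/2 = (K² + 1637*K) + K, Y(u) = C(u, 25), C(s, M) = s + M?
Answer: -968491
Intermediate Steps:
C(s, M) = M + s
Y(u) = 25 + u
X(K) = -3276*K - 2*K² (X(K) = -2*((K² + 1637*K) + K) = -2*(K² + 1638*K) = -3276*K - 2*K²)
Y(-1972) - X(-386) = (25 - 1972) - (-2)*(-386)*(1638 - 386) = -1947 - (-2)*(-386)*1252 = -1947 - 1*966544 = -1947 - 966544 = -968491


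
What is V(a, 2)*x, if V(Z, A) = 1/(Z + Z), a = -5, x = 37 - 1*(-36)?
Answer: -73/10 ≈ -7.3000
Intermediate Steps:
x = 73 (x = 37 + 36 = 73)
V(Z, A) = 1/(2*Z)
V(a, 2)*x = ((½)/(-5))*73 = ((½)*(-⅕))*73 = -⅒*73 = -73/10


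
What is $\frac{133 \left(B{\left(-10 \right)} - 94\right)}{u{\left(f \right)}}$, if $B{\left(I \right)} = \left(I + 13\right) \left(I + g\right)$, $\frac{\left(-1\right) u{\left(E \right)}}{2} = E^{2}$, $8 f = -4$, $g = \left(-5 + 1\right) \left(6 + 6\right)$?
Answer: $71288$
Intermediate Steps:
$g = -48$ ($g = \left(-4\right) 12 = -48$)
$f = - \frac{1}{2}$ ($f = \frac{1}{8} \left(-4\right) = - \frac{1}{2} \approx -0.5$)
$u{\left(E \right)} = - 2 E^{2}$
$B{\left(I \right)} = \left(-48 + I\right) \left(13 + I\right)$ ($B{\left(I \right)} = \left(I + 13\right) \left(I - 48\right) = \left(13 + I\right) \left(-48 + I\right) = \left(-48 + I\right) \left(13 + I\right)$)
$\frac{133 \left(B{\left(-10 \right)} - 94\right)}{u{\left(f \right)}} = \frac{133 \left(\left(-624 + \left(-10\right)^{2} - -350\right) - 94\right)}{\left(-2\right) \left(- \frac{1}{2}\right)^{2}} = \frac{133 \left(\left(-624 + 100 + 350\right) - 94\right)}{\left(-2\right) \frac{1}{4}} = \frac{133 \left(-174 - 94\right)}{- \frac{1}{2}} = 133 \left(-268\right) \left(-2\right) = \left(-35644\right) \left(-2\right) = 71288$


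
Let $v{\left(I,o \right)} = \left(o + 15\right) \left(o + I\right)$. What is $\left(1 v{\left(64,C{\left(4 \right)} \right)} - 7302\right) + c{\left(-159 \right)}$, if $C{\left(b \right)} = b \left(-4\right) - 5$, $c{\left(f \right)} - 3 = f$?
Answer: $-7716$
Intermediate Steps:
$c{\left(f \right)} = 3 + f$
$C{\left(b \right)} = -5 - 4 b$ ($C{\left(b \right)} = - 4 b - 5 = -5 - 4 b$)
$v{\left(I,o \right)} = \left(15 + o\right) \left(I + o\right)$
$\left(1 v{\left(64,C{\left(4 \right)} \right)} - 7302\right) + c{\left(-159 \right)} = \left(1 \left(\left(-5 - 16\right)^{2} + 15 \cdot 64 + 15 \left(-5 - 16\right) + 64 \left(-5 - 16\right)\right) - 7302\right) + \left(3 - 159\right) = \left(1 \left(\left(-5 - 16\right)^{2} + 960 + 15 \left(-5 - 16\right) + 64 \left(-5 - 16\right)\right) - 7302\right) - 156 = \left(1 \left(\left(-21\right)^{2} + 960 + 15 \left(-21\right) + 64 \left(-21\right)\right) - 7302\right) - 156 = \left(1 \left(441 + 960 - 315 - 1344\right) - 7302\right) - 156 = \left(1 \left(-258\right) - 7302\right) - 156 = \left(-258 - 7302\right) - 156 = -7560 - 156 = -7716$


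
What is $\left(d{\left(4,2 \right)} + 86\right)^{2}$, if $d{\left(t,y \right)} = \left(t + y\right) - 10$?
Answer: $6724$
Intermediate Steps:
$d{\left(t,y \right)} = -10 + t + y$
$\left(d{\left(4,2 \right)} + 86\right)^{2} = \left(\left(-10 + 4 + 2\right) + 86\right)^{2} = \left(-4 + 86\right)^{2} = 82^{2} = 6724$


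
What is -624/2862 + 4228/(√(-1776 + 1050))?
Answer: -104/477 - 2114*I*√6/33 ≈ -0.21803 - 156.92*I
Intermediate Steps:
-624/2862 + 4228/(√(-1776 + 1050)) = -624*1/2862 + 4228/(√(-726)) = -104/477 + 4228/((11*I*√6)) = -104/477 + 4228*(-I*√6/66) = -104/477 - 2114*I*√6/33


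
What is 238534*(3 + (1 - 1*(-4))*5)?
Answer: 6678952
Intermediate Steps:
238534*(3 + (1 - 1*(-4))*5) = 238534*(3 + (1 + 4)*5) = 238534*(3 + 5*5) = 238534*(3 + 25) = 238534*28 = 6678952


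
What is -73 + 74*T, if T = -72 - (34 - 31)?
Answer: -5623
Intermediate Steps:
T = -75 (T = -72 - 1*3 = -72 - 3 = -75)
-73 + 74*T = -73 + 74*(-75) = -73 - 5550 = -5623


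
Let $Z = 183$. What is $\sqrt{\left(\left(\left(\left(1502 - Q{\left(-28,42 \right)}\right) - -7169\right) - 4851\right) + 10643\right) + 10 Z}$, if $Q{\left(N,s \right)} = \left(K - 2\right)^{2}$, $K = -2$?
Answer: $\sqrt{16277} \approx 127.58$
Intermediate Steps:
$Q{\left(N,s \right)} = 16$ ($Q{\left(N,s \right)} = \left(-2 - 2\right)^{2} = \left(-4\right)^{2} = 16$)
$\sqrt{\left(\left(\left(\left(1502 - Q{\left(-28,42 \right)}\right) - -7169\right) - 4851\right) + 10643\right) + 10 Z} = \sqrt{\left(\left(\left(\left(1502 - 16\right) - -7169\right) - 4851\right) + 10643\right) + 10 \cdot 183} = \sqrt{\left(\left(\left(\left(1502 - 16\right) + 7169\right) - 4851\right) + 10643\right) + 1830} = \sqrt{\left(\left(\left(1486 + 7169\right) - 4851\right) + 10643\right) + 1830} = \sqrt{\left(\left(8655 - 4851\right) + 10643\right) + 1830} = \sqrt{\left(3804 + 10643\right) + 1830} = \sqrt{14447 + 1830} = \sqrt{16277}$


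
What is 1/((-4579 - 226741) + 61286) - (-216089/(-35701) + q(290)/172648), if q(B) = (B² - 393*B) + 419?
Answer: -3082371231497981/524019814086216 ≈ -5.8822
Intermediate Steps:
q(B) = 419 + B² - 393*B
1/((-4579 - 226741) + 61286) - (-216089/(-35701) + q(290)/172648) = 1/((-4579 - 226741) + 61286) - (-216089/(-35701) + (419 + 290² - 393*290)/172648) = 1/(-231320 + 61286) - (-216089*(-1/35701) + (419 + 84100 - 113970)*(1/172648)) = 1/(-170034) - (216089/35701 - 29451*1/172648) = -1/170034 - (216089/35701 - 29451/172648) = -1/170034 - 1*36255903521/6163706248 = -1/170034 - 36255903521/6163706248 = -3082371231497981/524019814086216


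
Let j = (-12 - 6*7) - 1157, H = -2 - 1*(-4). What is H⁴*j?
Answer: -19376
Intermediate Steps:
H = 2 (H = -2 + 4 = 2)
j = -1211 (j = (-12 - 42) - 1157 = -54 - 1157 = -1211)
H⁴*j = 2⁴*(-1211) = 16*(-1211) = -19376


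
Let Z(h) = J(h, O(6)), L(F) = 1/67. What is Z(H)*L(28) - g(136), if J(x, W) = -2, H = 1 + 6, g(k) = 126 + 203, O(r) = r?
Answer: -22045/67 ≈ -329.03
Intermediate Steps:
L(F) = 1/67 (L(F) = 1*(1/67) = 1/67)
g(k) = 329
H = 7
Z(h) = -2
Z(H)*L(28) - g(136) = -2*1/67 - 1*329 = -2/67 - 329 = -22045/67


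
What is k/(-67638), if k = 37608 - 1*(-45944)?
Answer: -41776/33819 ≈ -1.2353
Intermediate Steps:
k = 83552 (k = 37608 + 45944 = 83552)
k/(-67638) = 83552/(-67638) = 83552*(-1/67638) = -41776/33819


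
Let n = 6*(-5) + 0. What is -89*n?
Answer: 2670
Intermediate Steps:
n = -30 (n = -30 + 0 = -30)
-89*n = -89*(-30) = 2670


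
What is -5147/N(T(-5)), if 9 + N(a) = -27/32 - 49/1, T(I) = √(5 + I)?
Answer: 164704/1883 ≈ 87.469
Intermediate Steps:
N(a) = -1883/32 (N(a) = -9 + (-27/32 - 49/1) = -9 + (-27*1/32 - 49*1) = -9 + (-27/32 - 49) = -9 - 1595/32 = -1883/32)
-5147/N(T(-5)) = -5147/(-1883/32) = -5147*(-32/1883) = 164704/1883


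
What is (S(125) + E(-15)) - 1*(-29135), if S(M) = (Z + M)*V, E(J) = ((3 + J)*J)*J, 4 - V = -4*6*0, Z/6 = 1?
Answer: 26959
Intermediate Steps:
Z = 6 (Z = 6*1 = 6)
V = 4 (V = 4 - (-4*6)*0 = 4 - (-24)*0 = 4 - 1*0 = 4 + 0 = 4)
E(J) = J²*(3 + J) (E(J) = (J*(3 + J))*J = J²*(3 + J))
S(M) = 24 + 4*M (S(M) = (6 + M)*4 = 24 + 4*M)
(S(125) + E(-15)) - 1*(-29135) = ((24 + 4*125) + (-15)²*(3 - 15)) - 1*(-29135) = ((24 + 500) + 225*(-12)) + 29135 = (524 - 2700) + 29135 = -2176 + 29135 = 26959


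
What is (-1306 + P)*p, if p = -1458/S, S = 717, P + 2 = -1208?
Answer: 1222776/239 ≈ 5116.2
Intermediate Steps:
P = -1210 (P = -2 - 1208 = -1210)
p = -486/239 (p = -1458/717 = -1458*1/717 = -486/239 ≈ -2.0335)
(-1306 + P)*p = (-1306 - 1210)*(-486/239) = -2516*(-486/239) = 1222776/239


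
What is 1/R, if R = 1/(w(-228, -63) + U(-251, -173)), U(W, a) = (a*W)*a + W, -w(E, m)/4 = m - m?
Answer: -7512430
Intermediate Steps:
w(E, m) = 0 (w(E, m) = -4*(m - m) = -4*0 = 0)
U(W, a) = W + W*a² (U(W, a) = (W*a)*a + W = W*a² + W = W + W*a²)
R = -1/7512430 (R = 1/(0 - 251*(1 + (-173)²)) = 1/(0 - 251*(1 + 29929)) = 1/(0 - 251*29930) = 1/(0 - 7512430) = 1/(-7512430) = -1/7512430 ≈ -1.3311e-7)
1/R = 1/(-1/7512430) = -7512430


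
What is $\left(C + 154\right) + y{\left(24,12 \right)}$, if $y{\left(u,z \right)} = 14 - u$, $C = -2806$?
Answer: $-2662$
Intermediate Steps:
$\left(C + 154\right) + y{\left(24,12 \right)} = \left(-2806 + 154\right) + \left(14 - 24\right) = -2652 + \left(14 - 24\right) = -2652 - 10 = -2662$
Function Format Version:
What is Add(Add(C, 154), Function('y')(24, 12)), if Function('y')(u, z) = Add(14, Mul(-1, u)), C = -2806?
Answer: -2662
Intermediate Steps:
Add(Add(C, 154), Function('y')(24, 12)) = Add(Add(-2806, 154), Add(14, Mul(-1, 24))) = Add(-2652, Add(14, -24)) = Add(-2652, -10) = -2662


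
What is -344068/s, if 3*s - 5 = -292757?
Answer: 86017/24396 ≈ 3.5259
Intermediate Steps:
s = -97584 (s = 5/3 + (⅓)*(-292757) = 5/3 - 292757/3 = -97584)
-344068/s = -344068/(-97584) = -344068*(-1/97584) = 86017/24396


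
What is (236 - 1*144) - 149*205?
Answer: -30453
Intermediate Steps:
(236 - 1*144) - 149*205 = (236 - 144) - 30545 = 92 - 30545 = -30453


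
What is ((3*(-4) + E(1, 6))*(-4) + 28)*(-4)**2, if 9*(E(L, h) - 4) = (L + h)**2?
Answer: 5504/9 ≈ 611.56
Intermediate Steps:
E(L, h) = 4 + (L + h)**2/9
((3*(-4) + E(1, 6))*(-4) + 28)*(-4)**2 = ((3*(-4) + (4 + (1 + 6)**2/9))*(-4) + 28)*(-4)**2 = ((-12 + (4 + (1/9)*7**2))*(-4) + 28)*16 = ((-12 + (4 + (1/9)*49))*(-4) + 28)*16 = ((-12 + (4 + 49/9))*(-4) + 28)*16 = ((-12 + 85/9)*(-4) + 28)*16 = (-23/9*(-4) + 28)*16 = (92/9 + 28)*16 = (344/9)*16 = 5504/9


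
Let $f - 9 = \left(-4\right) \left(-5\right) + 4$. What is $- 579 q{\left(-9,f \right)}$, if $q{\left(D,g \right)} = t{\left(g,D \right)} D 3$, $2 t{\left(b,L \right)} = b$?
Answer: $\frac{515889}{2} \approx 2.5794 \cdot 10^{5}$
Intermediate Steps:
$t{\left(b,L \right)} = \frac{b}{2}$
$f = 33$ ($f = 9 + \left(\left(-4\right) \left(-5\right) + 4\right) = 9 + \left(20 + 4\right) = 9 + 24 = 33$)
$q{\left(D,g \right)} = \frac{3 D g}{2}$ ($q{\left(D,g \right)} = \frac{g}{2} D 3 = \frac{g}{2} \cdot 3 D = \frac{3 D g}{2}$)
$- 579 q{\left(-9,f \right)} = - 579 \cdot \frac{3}{2} \left(-9\right) 33 = \left(-579\right) \left(- \frac{891}{2}\right) = \frac{515889}{2}$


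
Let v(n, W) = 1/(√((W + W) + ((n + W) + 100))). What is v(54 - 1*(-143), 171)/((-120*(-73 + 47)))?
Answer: √10/280800 ≈ 1.1262e-5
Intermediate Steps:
v(n, W) = (100 + n + 3*W)^(-½) (v(n, W) = 1/(√(2*W + ((W + n) + 100))) = 1/(√(2*W + (100 + W + n))) = 1/(√(100 + n + 3*W)) = (100 + n + 3*W)^(-½))
v(54 - 1*(-143), 171)/((-120*(-73 + 47))) = 1/(√(100 + (54 - 1*(-143)) + 3*171)*((-120*(-73 + 47)))) = 1/(√(100 + (54 + 143) + 513)*((-120*(-26)))) = 1/(√(100 + 197 + 513)*3120) = (1/3120)/√810 = (√10/90)*(1/3120) = √10/280800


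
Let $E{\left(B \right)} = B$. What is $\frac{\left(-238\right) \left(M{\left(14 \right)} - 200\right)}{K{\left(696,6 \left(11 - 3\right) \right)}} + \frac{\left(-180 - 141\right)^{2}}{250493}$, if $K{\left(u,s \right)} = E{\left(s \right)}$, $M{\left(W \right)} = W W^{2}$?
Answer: $- \frac{3159615661}{250493} \approx -12614.0$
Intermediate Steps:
$M{\left(W \right)} = W^{3}$
$K{\left(u,s \right)} = s$
$\frac{\left(-238\right) \left(M{\left(14 \right)} - 200\right)}{K{\left(696,6 \left(11 - 3\right) \right)}} + \frac{\left(-180 - 141\right)^{2}}{250493} = \frac{\left(-238\right) \left(14^{3} - 200\right)}{6 \left(11 - 3\right)} + \frac{\left(-180 - 141\right)^{2}}{250493} = \frac{\left(-238\right) \left(2744 - 200\right)}{6 \cdot 8} + \left(-321\right)^{2} \cdot \frac{1}{250493} = \frac{\left(-238\right) 2544}{48} + 103041 \cdot \frac{1}{250493} = \left(-605472\right) \frac{1}{48} + \frac{103041}{250493} = -12614 + \frac{103041}{250493} = - \frac{3159615661}{250493}$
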